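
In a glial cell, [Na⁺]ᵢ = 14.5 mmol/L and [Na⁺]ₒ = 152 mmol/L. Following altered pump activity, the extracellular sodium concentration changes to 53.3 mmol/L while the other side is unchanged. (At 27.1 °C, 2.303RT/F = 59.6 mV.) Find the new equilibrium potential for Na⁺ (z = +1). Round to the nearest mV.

34 mV

After the shift: [Na⁺]_out = 53.3, [Na⁺]_in = 14.5 mmol/L.
E_new = (59.6/1)·log₁₀(53.3/14.5) = 59.60 · (0.5654) = 33.70 mV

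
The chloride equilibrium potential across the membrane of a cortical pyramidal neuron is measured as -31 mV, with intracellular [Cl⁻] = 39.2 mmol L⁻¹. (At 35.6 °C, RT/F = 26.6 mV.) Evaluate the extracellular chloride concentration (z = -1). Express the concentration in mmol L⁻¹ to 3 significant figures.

Nernst: E = (26.6/-1) · ln([out]/[in]), so ln([out]/[in]) = -31.0 × -1 / 26.6 = 1.1654.
[out]/[in] = e^(1.1654) = 3.207.
[out] = 3.207 × 39.2 = 125.7 mmol L⁻¹.

126 mmol L⁻¹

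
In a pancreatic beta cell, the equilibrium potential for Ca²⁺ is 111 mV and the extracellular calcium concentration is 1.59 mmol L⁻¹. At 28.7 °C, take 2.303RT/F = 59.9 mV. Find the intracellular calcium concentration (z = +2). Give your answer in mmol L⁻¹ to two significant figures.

Nernst: E = (59.9/2) · log₁₀([out]/[in]), so log₁₀([out]/[in]) = 111.0 × 2 / 59.9 = 3.7062.
[out]/[in] = 10^(3.7062) = 5084.
[in] = 1.59 / 5084 = 0.0003128 mmol L⁻¹.

0.00031 mmol L⁻¹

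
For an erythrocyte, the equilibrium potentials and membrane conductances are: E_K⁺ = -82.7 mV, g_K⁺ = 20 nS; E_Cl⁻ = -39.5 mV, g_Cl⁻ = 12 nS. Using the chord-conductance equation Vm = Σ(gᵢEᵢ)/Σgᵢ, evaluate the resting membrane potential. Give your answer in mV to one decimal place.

-66.5 mV

Σ gᵢEᵢ = 20·(-82.7) + 12·(-39.5) = -2128.00
Σ gᵢ = 20 + 12 = 32
Vm = -2128.00 / 32 = -66.50 mV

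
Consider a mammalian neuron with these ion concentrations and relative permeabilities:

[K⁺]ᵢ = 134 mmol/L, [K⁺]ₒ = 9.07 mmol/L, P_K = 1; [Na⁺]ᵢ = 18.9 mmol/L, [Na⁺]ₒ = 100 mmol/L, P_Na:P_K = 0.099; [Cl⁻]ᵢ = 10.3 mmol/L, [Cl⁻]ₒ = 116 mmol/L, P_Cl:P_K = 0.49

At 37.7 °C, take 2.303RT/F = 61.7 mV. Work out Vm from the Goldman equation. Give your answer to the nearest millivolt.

Vm = 61.7 · log₁₀[(Σ P·[cation]ₒ + Σ P·[anion]ᵢ) / (Σ P·[cation]ᵢ + Σ P·[anion]ₒ)]
Numerator = 1×9.07 + 0.099×100 + 0.49×10.3 = 24.02
Denominator = 1×134 + 0.099×18.9 + 0.49×116 = 192.7
Vm = 61.7 · log₁₀(0.12463) = 61.7 × (-0.9044) = -55.80 mV

-56 mV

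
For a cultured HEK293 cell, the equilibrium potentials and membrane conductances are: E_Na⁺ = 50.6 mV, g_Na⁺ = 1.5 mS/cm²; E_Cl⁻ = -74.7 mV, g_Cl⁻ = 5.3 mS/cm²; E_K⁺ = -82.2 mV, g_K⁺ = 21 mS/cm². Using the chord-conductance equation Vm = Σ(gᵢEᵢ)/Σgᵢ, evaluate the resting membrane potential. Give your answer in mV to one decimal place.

Σ gᵢEᵢ = 1.5·(50.6) + 5.3·(-74.7) + 21·(-82.2) = -2046.21
Σ gᵢ = 1.5 + 5.3 + 21 = 27.8
Vm = -2046.21 / 27.8 = -73.60 mV

-73.6 mV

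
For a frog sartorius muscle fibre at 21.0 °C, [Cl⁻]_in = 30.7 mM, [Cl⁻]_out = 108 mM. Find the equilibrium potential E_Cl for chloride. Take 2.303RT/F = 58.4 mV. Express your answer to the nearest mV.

E = (58.4/z) · log₁₀([Cl⁻]_out/[Cl⁻]_in) with z = -1.
For an anion, dividing by z = -1 reverses the sign.
= (58.4/-1) · log₁₀(108/30.7) = -58.40 · log₁₀(3.518)
= -58.40 · (0.5463) = -31.90 mV

-32 mV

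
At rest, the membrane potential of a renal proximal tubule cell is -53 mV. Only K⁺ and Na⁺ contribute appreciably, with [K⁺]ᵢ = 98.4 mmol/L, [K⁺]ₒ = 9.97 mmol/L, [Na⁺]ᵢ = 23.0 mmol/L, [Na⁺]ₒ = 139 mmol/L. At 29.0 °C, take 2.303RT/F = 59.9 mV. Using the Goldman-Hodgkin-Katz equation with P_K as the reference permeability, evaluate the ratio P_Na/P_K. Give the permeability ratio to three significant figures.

0.0210

Let α = P_Na/P_K. GHK: Vm = 59.9·log₁₀[(Kₒ + α·Naₒ)/(Kᵢ + α·Naᵢ)].
10^(Vm/59.9) = 10^(-53.0/59.9) = 0.13037
So 0.13037·(Kᵢ + α·Naᵢ) = Kₒ + α·Naₒ → α = (0.13037·98.4 − 9.97) / (139.0 − 0.13037·23.0)
α = (12.83 − 9.97) / (139.0 − 2.999) = 2.859/136 = 0.02102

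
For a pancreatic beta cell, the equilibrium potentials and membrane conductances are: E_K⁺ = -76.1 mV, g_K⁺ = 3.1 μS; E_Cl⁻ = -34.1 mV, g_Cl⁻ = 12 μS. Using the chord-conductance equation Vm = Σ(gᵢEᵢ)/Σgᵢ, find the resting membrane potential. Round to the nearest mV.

Σ gᵢEᵢ = 3.1·(-76.1) + 12·(-34.1) = -645.11
Σ gᵢ = 3.1 + 12 = 15.1
Vm = -645.11 / 15.1 = -42.72 mV

-43 mV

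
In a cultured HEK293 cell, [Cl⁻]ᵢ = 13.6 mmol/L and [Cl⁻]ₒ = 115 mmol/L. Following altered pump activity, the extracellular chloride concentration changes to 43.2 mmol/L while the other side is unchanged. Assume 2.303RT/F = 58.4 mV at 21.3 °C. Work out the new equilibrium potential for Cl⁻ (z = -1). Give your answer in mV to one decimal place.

-29.3 mV

After the shift: [Cl⁻]_out = 43.2, [Cl⁻]_in = 13.6 mmol/L.
E_new = (58.4/-1)·log₁₀(43.2/13.6) = -58.40 · (0.5019) = -29.31 mV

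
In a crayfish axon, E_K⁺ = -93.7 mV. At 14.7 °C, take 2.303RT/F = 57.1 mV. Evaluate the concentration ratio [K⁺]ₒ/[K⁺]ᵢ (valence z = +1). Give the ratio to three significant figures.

0.0229

log₁₀([out]/[in]) = E·z/(57.1) = -93.7 × 1 / 57.1 = -1.6410
[out]/[in] = 10^(-1.6410) = 0.02286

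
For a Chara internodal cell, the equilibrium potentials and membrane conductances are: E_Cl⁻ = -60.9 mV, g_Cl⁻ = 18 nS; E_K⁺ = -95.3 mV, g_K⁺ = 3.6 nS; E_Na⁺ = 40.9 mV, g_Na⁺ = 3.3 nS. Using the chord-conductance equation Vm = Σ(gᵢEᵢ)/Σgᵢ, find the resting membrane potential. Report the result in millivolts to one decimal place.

Σ gᵢEᵢ = 18·(-60.9) + 3.6·(-95.3) + 3.3·(40.9) = -1304.31
Σ gᵢ = 18 + 3.6 + 3.3 = 24.9
Vm = -1304.31 / 24.9 = -52.38 mV

-52.4 mV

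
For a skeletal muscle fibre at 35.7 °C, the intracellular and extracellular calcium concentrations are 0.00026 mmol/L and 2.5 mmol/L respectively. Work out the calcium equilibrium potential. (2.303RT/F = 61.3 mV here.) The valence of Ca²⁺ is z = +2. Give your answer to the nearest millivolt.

122 mV

E = (61.3/z) · log₁₀([Ca²⁺]_out/[Ca²⁺]_in) with z = +2.
= (61.3/2) · log₁₀(2.5/0.00026) = 30.65 · log₁₀(9615)
= 30.65 · (3.9830) = 122.08 mV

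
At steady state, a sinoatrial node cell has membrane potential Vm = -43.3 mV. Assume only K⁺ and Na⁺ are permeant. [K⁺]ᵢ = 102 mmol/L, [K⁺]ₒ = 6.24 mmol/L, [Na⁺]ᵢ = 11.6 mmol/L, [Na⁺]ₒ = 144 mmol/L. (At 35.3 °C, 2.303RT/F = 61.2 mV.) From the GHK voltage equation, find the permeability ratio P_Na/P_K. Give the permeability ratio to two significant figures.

0.097

Let α = P_Na/P_K. GHK: Vm = 61.2·log₁₀[(Kₒ + α·Naₒ)/(Kᵢ + α·Naᵢ)].
10^(Vm/61.2) = 10^(-43.3/61.2) = 0.1961
So 0.1961·(Kᵢ + α·Naᵢ) = Kₒ + α·Naₒ → α = (0.1961·102.0 − 6.24) / (144.0 − 0.1961·11.6)
α = (20 − 6.24) / (144.0 − 2.275) = 13.76/141.7 = 0.09711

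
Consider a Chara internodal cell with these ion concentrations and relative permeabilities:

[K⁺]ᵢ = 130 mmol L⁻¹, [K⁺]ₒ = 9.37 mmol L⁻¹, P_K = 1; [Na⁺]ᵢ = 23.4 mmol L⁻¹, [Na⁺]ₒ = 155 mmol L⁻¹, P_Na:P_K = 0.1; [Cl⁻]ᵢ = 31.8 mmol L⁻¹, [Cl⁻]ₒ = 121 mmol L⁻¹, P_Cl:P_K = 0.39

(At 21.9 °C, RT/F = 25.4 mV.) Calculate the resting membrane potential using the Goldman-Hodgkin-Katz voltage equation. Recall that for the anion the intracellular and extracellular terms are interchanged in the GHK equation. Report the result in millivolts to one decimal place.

-39.9 mV

Vm = 25.4 · ln[(Σ P·[cation]ₒ + Σ P·[anion]ᵢ) / (Σ P·[cation]ᵢ + Σ P·[anion]ₒ)]
Numerator = 1×9.37 + 0.1×155 + 0.39×31.8 = 37.27
Denominator = 1×130 + 0.1×23.4 + 0.39×121 = 179.5
Vm = 25.4 · ln(0.20761) = 25.4 × (-1.5721) = -39.93 mV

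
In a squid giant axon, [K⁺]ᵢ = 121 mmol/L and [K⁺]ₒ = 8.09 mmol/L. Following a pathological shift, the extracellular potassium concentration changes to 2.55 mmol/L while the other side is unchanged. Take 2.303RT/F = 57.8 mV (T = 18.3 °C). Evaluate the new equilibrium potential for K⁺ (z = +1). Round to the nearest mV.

-97 mV

After the shift: [K⁺]_out = 2.55, [K⁺]_in = 121 mmol/L.
E_new = (57.8/1)·log₁₀(2.55/121) = 57.80 · (-1.6762) = -96.89 mV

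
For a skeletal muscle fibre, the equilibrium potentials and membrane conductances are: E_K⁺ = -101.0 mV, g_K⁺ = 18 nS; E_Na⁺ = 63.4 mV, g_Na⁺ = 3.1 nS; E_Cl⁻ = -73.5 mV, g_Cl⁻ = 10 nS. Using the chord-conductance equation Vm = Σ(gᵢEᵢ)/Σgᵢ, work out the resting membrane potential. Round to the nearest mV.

-76 mV

Σ gᵢEᵢ = 18·(-101.0) + 3.1·(63.4) + 10·(-73.5) = -2356.46
Σ gᵢ = 18 + 3.1 + 10 = 31.1
Vm = -2356.46 / 31.1 = -75.77 mV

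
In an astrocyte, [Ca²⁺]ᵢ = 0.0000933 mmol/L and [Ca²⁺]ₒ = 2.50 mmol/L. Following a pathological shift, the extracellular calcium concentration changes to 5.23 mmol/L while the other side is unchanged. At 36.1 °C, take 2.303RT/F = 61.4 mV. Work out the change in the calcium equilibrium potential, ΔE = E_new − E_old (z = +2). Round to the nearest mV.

10 mV

E_old = (61.4/2)·log₁₀(2.50/0.0000933) = 135.94 mV
E_new = (61.4/2)·log₁₀(5.23/0.0000933) = 145.78 mV
ΔE = 145.78 − (135.94) = 9.84 mV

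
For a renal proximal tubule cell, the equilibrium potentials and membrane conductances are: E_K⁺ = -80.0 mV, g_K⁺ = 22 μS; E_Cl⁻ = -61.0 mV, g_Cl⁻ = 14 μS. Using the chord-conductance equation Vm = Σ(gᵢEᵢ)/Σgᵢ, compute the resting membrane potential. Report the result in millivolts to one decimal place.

Σ gᵢEᵢ = 22·(-80.0) + 14·(-61.0) = -2614.00
Σ gᵢ = 22 + 14 = 36
Vm = -2614.00 / 36 = -72.61 mV

-72.6 mV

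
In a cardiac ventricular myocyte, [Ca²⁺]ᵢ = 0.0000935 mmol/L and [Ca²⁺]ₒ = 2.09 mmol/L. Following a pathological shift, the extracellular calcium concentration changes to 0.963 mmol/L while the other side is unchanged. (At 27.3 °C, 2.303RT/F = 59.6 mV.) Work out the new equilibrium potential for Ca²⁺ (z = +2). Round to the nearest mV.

120 mV

After the shift: [Ca²⁺]_out = 0.963, [Ca²⁺]_in = 0.0000935 mmol/L.
E_new = (59.6/2)·log₁₀(0.963/0.0000935) = 29.80 · (4.0128) = 119.58 mV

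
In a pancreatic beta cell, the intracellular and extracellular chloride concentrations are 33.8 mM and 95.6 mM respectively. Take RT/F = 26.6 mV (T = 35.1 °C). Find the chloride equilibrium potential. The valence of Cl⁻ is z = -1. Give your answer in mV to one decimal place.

-27.7 mV

E = (26.6/z) · ln([Cl⁻]_out/[Cl⁻]_in) with z = -1.
For an anion, dividing by z = -1 reverses the sign.
= (26.6/-1) · ln(95.6/33.8) = -26.60 · ln(2.828)
= -26.60 · (1.0397) = -27.66 mV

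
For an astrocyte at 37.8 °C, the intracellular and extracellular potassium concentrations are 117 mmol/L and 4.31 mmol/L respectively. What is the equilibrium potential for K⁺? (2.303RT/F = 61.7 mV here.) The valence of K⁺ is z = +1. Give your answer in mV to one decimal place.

-88.5 mV

E = (61.7/z) · log₁₀([K⁺]_out/[K⁺]_in) with z = +1.
= (61.7/1) · log₁₀(4.31/117) = 61.70 · log₁₀(0.03684)
= 61.70 · (-1.4337) = -88.46 mV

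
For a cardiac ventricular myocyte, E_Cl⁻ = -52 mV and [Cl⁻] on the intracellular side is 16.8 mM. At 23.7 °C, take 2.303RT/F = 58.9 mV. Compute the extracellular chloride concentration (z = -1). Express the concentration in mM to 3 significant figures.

128 mM

Nernst: E = (58.9/-1) · log₁₀([out]/[in]), so log₁₀([out]/[in]) = -52.0 × -1 / 58.9 = 0.8829.
[out]/[in] = 10^(0.8829) = 7.636.
[out] = 7.636 × 16.8 = 128.3 mM.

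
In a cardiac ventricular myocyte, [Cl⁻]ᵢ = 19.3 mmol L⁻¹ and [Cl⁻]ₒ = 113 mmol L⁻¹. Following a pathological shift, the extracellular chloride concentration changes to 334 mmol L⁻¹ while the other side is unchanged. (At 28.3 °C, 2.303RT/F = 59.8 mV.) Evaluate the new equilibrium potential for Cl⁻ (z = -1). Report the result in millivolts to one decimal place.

After the shift: [Cl⁻]_out = 334, [Cl⁻]_in = 19.3 mmol L⁻¹.
E_new = (59.8/-1)·log₁₀(334/19.3) = -59.80 · (1.2382) = -74.04 mV

-74.0 mV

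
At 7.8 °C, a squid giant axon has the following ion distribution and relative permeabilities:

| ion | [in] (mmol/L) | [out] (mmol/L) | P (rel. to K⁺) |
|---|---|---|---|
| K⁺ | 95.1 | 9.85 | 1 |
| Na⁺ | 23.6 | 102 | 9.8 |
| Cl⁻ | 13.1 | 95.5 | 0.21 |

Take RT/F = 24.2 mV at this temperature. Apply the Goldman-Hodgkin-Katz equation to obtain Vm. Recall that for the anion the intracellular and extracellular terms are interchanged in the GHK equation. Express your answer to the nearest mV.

Vm = 24.2 · ln[(Σ P·[cation]ₒ + Σ P·[anion]ᵢ) / (Σ P·[cation]ᵢ + Σ P·[anion]ₒ)]
Numerator = 1×9.85 + 9.8×102 + 0.21×13.1 = 1012
Denominator = 1×95.1 + 9.8×23.6 + 0.21×95.5 = 346.4
Vm = 24.2 · ln(2.9218) = 24.2 × (1.0722) = 25.95 mV

26 mV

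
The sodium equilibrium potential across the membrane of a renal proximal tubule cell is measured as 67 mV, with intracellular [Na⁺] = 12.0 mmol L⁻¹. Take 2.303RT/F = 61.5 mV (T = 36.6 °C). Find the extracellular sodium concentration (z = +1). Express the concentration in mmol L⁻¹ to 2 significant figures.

Nernst: E = (61.5/1) · log₁₀([out]/[in]), so log₁₀([out]/[in]) = 67.0 × 1 / 61.5 = 1.0894.
[out]/[in] = 10^(1.0894) = 12.29.
[out] = 12.29 × 12.0 = 147.4 mmol L⁻¹.

150 mmol L⁻¹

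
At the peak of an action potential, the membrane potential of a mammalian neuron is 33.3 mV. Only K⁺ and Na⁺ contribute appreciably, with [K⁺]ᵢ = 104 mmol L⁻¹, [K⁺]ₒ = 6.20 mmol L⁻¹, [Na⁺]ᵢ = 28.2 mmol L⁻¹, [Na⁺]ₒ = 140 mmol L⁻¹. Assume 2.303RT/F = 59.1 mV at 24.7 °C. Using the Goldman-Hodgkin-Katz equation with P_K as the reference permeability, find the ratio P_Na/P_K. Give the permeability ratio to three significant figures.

Let α = P_Na/P_K. GHK: Vm = 59.1·log₁₀[(Kₒ + α·Naₒ)/(Kᵢ + α·Naᵢ)].
10^(Vm/59.1) = 10^(33.3/59.1) = 3.6598
So 3.6598·(Kᵢ + α·Naᵢ) = Kₒ + α·Naₒ → α = (3.6598·104.0 − 6.2) / (140.0 − 3.6598·28.2)
α = (380.6 − 6.2) / (140.0 − 103.2) = 374.4/36.79 = 10.18

10.2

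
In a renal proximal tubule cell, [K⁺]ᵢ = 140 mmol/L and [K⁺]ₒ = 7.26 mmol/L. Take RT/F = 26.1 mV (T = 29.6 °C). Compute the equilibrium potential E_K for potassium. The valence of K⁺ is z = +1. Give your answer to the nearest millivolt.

E = (26.1/z) · ln([K⁺]_out/[K⁺]_in) with z = +1.
= (26.1/1) · ln(7.26/140) = 26.10 · ln(0.05186)
= 26.10 · (-2.9593) = -77.24 mV

-77 mV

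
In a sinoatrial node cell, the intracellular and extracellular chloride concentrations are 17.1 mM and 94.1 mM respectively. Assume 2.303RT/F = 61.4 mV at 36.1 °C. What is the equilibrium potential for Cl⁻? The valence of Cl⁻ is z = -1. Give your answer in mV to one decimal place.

E = (61.4/z) · log₁₀([Cl⁻]_out/[Cl⁻]_in) with z = -1.
For an anion, dividing by z = -1 reverses the sign.
= (61.4/-1) · log₁₀(94.1/17.1) = -61.40 · log₁₀(5.503)
= -61.40 · (0.7406) = -45.47 mV

-45.5 mV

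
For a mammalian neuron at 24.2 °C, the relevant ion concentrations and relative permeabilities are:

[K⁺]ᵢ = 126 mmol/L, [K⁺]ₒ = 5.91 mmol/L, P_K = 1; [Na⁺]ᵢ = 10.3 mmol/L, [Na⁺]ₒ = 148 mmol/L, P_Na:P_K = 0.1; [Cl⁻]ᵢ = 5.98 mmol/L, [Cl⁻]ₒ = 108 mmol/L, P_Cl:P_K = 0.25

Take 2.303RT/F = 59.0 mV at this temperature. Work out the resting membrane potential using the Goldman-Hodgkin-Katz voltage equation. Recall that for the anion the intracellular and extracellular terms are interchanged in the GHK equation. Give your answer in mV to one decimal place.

-49.6 mV

Vm = 59.0 · log₁₀[(Σ P·[cation]ₒ + Σ P·[anion]ᵢ) / (Σ P·[cation]ᵢ + Σ P·[anion]ₒ)]
Numerator = 1×5.91 + 0.1×148 + 0.25×5.98 = 22.21
Denominator = 1×126 + 0.1×10.3 + 0.25×108 = 154
Vm = 59.0 · log₁₀(0.14416) = 59.0 × (-0.8412) = -49.63 mV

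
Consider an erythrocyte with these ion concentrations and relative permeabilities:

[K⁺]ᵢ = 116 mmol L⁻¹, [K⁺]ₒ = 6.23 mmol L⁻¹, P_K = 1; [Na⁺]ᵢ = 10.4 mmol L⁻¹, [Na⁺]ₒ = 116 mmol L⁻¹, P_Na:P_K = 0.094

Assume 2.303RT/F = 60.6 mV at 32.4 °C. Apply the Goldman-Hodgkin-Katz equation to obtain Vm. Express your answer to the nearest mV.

-51 mV

Vm = 60.6 · log₁₀[(Σ P·[cation]ₒ + Σ P·[anion]ᵢ) / (Σ P·[cation]ᵢ + Σ P·[anion]ₒ)]
Numerator = 1×6.23 + 0.094×116 = 17.13
Denominator = 1×116 + 0.094×10.4 = 117
Vm = 60.6 · log₁₀(0.14647) = 60.6 × (-0.8342) = -50.56 mV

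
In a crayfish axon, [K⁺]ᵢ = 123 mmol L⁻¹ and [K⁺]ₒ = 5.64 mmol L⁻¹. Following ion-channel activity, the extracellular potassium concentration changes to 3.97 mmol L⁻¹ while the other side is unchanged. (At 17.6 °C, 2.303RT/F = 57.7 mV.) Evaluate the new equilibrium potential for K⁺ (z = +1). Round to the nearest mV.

After the shift: [K⁺]_out = 3.97, [K⁺]_in = 123 mmol L⁻¹.
E_new = (57.7/1)·log₁₀(3.97/123) = 57.70 · (-1.4911) = -86.04 mV

-86 mV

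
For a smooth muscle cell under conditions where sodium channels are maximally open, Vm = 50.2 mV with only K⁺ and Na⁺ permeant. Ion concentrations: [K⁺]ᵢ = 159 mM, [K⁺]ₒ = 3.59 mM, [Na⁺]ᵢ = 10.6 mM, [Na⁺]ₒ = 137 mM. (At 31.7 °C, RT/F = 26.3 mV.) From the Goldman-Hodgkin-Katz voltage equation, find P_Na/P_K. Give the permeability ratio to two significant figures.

Let α = P_Na/P_K. GHK: Vm = 26.3·ln[(Kₒ + α·Naₒ)/(Kᵢ + α·Naᵢ)].
e^(Vm/26.3) = e^(50.2/26.3) = 6.7446
So 6.7446·(Kᵢ + α·Naᵢ) = Kₒ + α·Naₒ → α = (6.7446·159.0 − 3.59) / (137.0 − 6.7446·10.6)
α = (1072 − 3.59) / (137.0 − 71.49) = 1069/65.51 = 16.32

16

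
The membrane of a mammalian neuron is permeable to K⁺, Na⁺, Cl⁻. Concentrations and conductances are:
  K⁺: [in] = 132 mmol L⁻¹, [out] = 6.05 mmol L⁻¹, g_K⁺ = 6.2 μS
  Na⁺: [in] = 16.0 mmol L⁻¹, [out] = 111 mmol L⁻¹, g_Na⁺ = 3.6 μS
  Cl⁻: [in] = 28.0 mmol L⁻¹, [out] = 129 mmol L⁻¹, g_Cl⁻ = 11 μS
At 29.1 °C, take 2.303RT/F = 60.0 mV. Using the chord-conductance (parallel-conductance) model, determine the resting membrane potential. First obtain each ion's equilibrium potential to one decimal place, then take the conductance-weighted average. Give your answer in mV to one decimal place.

E_K⁺ = (60.0/1)·log₁₀(6.05/132) = -80.3 mV
E_Na⁺ = (60.0/1)·log₁₀(111/16.0) = 50.5 mV
E_Cl⁻ = (60.0/-1)·log₁₀(129/28.0) = -39.8 mV
Vm = (Σ gᵢEᵢ)/(Σ gᵢ) = (6.2·-80.3 + 3.6·50.5 + 11·-39.8) / (6.2 + 3.6 + 11)
= -753.86 / 20.8 = -36.24 mV

-36.2 mV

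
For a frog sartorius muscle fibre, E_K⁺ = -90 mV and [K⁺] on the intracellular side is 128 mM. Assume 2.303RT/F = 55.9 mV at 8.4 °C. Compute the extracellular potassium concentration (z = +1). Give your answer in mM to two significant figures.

3.1 mM

Nernst: E = (55.9/1) · log₁₀([out]/[in]), so log₁₀([out]/[in]) = -90.0 × 1 / 55.9 = -1.6100.
[out]/[in] = 10^(-1.6100) = 0.02455.
[out] = 0.02455 × 128 = 3.142 mM.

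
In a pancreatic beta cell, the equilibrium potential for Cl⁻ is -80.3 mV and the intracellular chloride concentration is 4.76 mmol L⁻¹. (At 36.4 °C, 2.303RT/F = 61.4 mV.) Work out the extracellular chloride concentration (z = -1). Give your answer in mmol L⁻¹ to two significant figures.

97 mmol L⁻¹

Nernst: E = (61.4/-1) · log₁₀([out]/[in]), so log₁₀([out]/[in]) = -80.3 × -1 / 61.4 = 1.3078.
[out]/[in] = 10^(1.3078) = 20.32.
[out] = 20.32 × 4.76 = 96.7 mmol L⁻¹.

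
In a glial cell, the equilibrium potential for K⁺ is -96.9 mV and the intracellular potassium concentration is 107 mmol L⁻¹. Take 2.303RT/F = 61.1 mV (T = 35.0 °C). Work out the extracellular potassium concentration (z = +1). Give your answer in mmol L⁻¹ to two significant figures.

Nernst: E = (61.1/1) · log₁₀([out]/[in]), so log₁₀([out]/[in]) = -96.9 × 1 / 61.1 = -1.5859.
[out]/[in] = 10^(-1.5859) = 0.02595.
[out] = 0.02595 × 107 = 2.776 mmol L⁻¹.

2.8 mmol L⁻¹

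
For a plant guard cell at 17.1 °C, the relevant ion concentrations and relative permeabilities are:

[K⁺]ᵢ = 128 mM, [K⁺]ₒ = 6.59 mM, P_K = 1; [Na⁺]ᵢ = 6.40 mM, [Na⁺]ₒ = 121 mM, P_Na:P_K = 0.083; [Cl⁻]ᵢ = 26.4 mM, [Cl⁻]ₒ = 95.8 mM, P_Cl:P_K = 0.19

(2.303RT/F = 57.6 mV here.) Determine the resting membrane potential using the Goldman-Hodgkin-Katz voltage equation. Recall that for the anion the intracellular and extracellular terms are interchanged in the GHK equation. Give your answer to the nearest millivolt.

Vm = 57.6 · log₁₀[(Σ P·[cation]ₒ + Σ P·[anion]ᵢ) / (Σ P·[cation]ᵢ + Σ P·[anion]ₒ)]
Numerator = 1×6.59 + 0.083×121 + 0.19×26.4 = 21.65
Denominator = 1×128 + 0.083×6.40 + 0.19×95.8 = 146.7
Vm = 57.6 · log₁₀(0.14754) = 57.6 × (-0.8311) = -47.87 mV

-48 mV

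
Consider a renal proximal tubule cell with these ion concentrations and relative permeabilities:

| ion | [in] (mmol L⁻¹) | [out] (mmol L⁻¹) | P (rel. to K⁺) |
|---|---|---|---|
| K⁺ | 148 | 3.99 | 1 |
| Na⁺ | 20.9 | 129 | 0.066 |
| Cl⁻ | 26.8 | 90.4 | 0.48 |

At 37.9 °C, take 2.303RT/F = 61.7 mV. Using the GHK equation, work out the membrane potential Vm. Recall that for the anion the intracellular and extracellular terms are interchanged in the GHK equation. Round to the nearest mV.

-54 mV

Vm = 61.7 · log₁₀[(Σ P·[cation]ₒ + Σ P·[anion]ᵢ) / (Σ P·[cation]ᵢ + Σ P·[anion]ₒ)]
Numerator = 1×3.99 + 0.066×129 + 0.48×26.8 = 25.37
Denominator = 1×148 + 0.066×20.9 + 0.48×90.4 = 192.8
Vm = 61.7 · log₁₀(0.1316) = 61.7 × (-0.8808) = -54.34 mV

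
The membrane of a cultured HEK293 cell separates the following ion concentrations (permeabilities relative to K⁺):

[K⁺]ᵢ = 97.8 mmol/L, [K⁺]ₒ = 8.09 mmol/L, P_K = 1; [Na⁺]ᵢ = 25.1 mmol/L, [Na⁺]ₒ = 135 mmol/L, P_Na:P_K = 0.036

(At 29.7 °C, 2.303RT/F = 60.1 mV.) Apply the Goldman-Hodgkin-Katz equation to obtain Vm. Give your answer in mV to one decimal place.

Vm = 60.1 · log₁₀[(Σ P·[cation]ₒ + Σ P·[anion]ᵢ) / (Σ P·[cation]ᵢ + Σ P·[anion]ₒ)]
Numerator = 1×8.09 + 0.036×135 = 12.95
Denominator = 1×97.8 + 0.036×25.1 = 98.7
Vm = 60.1 · log₁₀(0.1312) = 60.1 × (-0.8821) = -53.01 mV

-53.0 mV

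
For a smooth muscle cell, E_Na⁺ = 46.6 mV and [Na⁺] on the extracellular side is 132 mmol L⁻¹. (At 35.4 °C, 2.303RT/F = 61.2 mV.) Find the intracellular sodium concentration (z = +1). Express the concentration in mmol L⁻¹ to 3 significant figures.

22.9 mmol L⁻¹

Nernst: E = (61.2/1) · log₁₀([out]/[in]), so log₁₀([out]/[in]) = 46.6 × 1 / 61.2 = 0.7614.
[out]/[in] = 10^(0.7614) = 5.773.
[in] = 132 / 5.773 = 22.86 mmol L⁻¹.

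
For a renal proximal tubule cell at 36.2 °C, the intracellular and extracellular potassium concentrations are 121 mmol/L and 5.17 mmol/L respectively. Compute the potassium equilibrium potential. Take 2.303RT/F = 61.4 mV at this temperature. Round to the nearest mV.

E = (61.4/z) · log₁₀([K⁺]_out/[K⁺]_in) with z = +1.
= (61.4/1) · log₁₀(5.17/121) = 61.40 · log₁₀(0.04273)
= 61.40 · (-1.3693) = -84.07 mV

-84 mV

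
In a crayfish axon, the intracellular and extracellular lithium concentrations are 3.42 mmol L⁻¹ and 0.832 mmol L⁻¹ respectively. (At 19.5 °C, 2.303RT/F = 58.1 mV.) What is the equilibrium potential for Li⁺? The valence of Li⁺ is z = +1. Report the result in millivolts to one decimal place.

E = (58.1/z) · log₁₀([Li⁺]_out/[Li⁺]_in) with z = +1.
= (58.1/1) · log₁₀(0.832/3.42) = 58.10 · log₁₀(0.2433)
= 58.10 · (-0.6139) = -35.67 mV

-35.7 mV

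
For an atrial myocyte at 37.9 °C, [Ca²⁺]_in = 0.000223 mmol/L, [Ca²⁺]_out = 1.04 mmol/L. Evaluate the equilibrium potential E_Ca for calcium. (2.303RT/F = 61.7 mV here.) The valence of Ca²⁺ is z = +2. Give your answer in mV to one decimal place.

E = (61.7/z) · log₁₀([Ca²⁺]_out/[Ca²⁺]_in) with z = +2.
= (61.7/2) · log₁₀(1.04/0.000223) = 30.85 · log₁₀(4664)
= 30.85 · (3.6687) = 113.18 mV

113.2 mV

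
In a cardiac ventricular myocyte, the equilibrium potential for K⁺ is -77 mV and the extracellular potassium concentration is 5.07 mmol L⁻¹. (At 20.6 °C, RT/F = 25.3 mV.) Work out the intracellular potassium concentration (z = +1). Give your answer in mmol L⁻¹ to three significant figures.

106 mmol L⁻¹

Nernst: E = (25.3/1) · ln([out]/[in]), so ln([out]/[in]) = -77.0 × 1 / 25.3 = -3.0435.
[out]/[in] = e^(-3.0435) = 0.04767.
[in] = 5.07 / 0.04767 = 106.4 mmol L⁻¹.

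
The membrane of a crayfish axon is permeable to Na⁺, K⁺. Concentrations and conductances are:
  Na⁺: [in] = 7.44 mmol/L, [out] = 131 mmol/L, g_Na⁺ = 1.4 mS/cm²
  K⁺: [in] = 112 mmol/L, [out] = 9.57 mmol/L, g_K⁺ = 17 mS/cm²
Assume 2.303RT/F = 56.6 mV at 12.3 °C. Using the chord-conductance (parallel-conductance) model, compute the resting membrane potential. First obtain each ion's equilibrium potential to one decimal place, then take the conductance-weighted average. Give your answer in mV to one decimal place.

E_Na⁺ = (56.6/1)·log₁₀(131/7.44) = 70.5 mV
E_K⁺ = (56.6/1)·log₁₀(9.57/112) = -60.5 mV
Vm = (Σ gᵢEᵢ)/(Σ gᵢ) = (1.4·70.5 + 17·-60.5) / (1.4 + 17)
= -929.80 / 18.4 = -50.53 mV

-50.5 mV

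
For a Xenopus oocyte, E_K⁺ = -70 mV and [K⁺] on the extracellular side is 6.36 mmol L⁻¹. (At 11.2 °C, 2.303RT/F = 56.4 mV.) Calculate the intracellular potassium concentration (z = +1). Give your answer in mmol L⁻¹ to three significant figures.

111 mmol L⁻¹

Nernst: E = (56.4/1) · log₁₀([out]/[in]), so log₁₀([out]/[in]) = -70.0 × 1 / 56.4 = -1.2411.
[out]/[in] = 10^(-1.2411) = 0.05739.
[in] = 6.36 / 0.05739 = 110.8 mmol L⁻¹.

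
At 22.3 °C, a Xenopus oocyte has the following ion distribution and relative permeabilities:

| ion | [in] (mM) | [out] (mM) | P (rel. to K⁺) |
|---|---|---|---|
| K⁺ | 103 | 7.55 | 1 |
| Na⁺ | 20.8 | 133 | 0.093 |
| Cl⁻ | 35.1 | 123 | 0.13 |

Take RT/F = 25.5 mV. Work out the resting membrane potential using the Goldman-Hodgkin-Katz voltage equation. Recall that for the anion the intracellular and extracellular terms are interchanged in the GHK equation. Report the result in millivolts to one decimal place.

Vm = 25.5 · ln[(Σ P·[cation]ₒ + Σ P·[anion]ᵢ) / (Σ P·[cation]ᵢ + Σ P·[anion]ₒ)]
Numerator = 1×7.55 + 0.093×133 + 0.13×35.1 = 24.48
Denominator = 1×103 + 0.093×20.8 + 0.13×123 = 120.9
Vm = 25.5 · ln(0.20246) = 25.5 × (-1.5972) = -40.73 mV

-40.7 mV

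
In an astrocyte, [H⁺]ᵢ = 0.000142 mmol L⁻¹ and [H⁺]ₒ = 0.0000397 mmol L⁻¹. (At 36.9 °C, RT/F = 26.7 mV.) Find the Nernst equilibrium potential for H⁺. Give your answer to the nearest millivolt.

E = (26.7/z) · ln([H⁺]_out/[H⁺]_in) with z = +1.
= (26.7/1) · ln(0.0000397/0.000142) = 26.70 · ln(0.2796)
= 26.70 · (-1.2745) = -34.03 mV

-34 mV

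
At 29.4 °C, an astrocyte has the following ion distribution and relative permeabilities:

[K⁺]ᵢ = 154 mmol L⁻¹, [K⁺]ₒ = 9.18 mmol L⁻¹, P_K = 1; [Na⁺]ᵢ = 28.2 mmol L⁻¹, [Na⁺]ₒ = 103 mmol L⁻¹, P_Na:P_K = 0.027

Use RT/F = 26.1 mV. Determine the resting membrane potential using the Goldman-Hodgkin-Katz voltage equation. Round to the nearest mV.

-67 mV

Vm = 26.1 · ln[(Σ P·[cation]ₒ + Σ P·[anion]ᵢ) / (Σ P·[cation]ᵢ + Σ P·[anion]ₒ)]
Numerator = 1×9.18 + 0.027×103 = 11.96
Denominator = 1×154 + 0.027×28.2 = 154.8
Vm = 26.1 · ln(0.077287) = 26.1 × (-2.5602) = -66.82 mV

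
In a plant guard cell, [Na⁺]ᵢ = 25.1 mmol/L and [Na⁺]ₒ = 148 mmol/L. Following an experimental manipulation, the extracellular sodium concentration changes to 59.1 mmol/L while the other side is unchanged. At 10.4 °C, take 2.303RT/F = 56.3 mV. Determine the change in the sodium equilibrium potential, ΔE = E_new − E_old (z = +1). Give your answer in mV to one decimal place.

-22.4 mV

E_old = (56.3/1)·log₁₀(148/25.1) = 43.38 mV
E_new = (56.3/1)·log₁₀(59.1/25.1) = 20.94 mV
ΔE = 20.94 − (43.38) = -22.45 mV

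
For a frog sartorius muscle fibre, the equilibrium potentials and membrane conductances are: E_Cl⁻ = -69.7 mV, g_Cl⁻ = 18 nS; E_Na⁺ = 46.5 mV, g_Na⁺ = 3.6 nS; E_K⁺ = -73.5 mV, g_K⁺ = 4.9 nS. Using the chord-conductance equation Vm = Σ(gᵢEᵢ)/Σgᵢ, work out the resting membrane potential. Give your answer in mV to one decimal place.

-54.6 mV

Σ gᵢEᵢ = 18·(-69.7) + 3.6·(46.5) + 4.9·(-73.5) = -1447.35
Σ gᵢ = 18 + 3.6 + 4.9 = 26.5
Vm = -1447.35 / 26.5 = -54.62 mV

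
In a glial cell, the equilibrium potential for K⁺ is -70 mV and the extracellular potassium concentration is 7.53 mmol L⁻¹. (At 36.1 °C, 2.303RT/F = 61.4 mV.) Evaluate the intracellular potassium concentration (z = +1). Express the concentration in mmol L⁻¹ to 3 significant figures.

Nernst: E = (61.4/1) · log₁₀([out]/[in]), so log₁₀([out]/[in]) = -70.0 × 1 / 61.4 = -1.1401.
[out]/[in] = 10^(-1.1401) = 0.07243.
[in] = 7.53 / 0.07243 = 104 mmol L⁻¹.

104 mmol L⁻¹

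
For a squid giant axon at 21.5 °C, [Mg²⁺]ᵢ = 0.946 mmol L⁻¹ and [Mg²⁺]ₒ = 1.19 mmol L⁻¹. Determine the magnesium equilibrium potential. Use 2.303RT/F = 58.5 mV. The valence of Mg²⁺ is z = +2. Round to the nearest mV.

3 mV

E = (58.5/z) · log₁₀([Mg²⁺]_out/[Mg²⁺]_in) with z = +2.
= (58.5/2) · log₁₀(1.19/0.946) = 29.25 · log₁₀(1.258)
= 29.25 · (0.0997) = 2.91 mV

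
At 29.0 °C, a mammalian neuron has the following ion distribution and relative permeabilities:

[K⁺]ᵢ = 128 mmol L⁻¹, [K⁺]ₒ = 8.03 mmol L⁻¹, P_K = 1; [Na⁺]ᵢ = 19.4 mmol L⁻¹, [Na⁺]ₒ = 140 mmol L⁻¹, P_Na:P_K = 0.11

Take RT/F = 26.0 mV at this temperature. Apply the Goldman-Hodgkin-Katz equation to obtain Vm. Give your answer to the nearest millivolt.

Vm = 26.0 · ln[(Σ P·[cation]ₒ + Σ P·[anion]ᵢ) / (Σ P·[cation]ᵢ + Σ P·[anion]ₒ)]
Numerator = 1×8.03 + 0.11×140 = 23.43
Denominator = 1×128 + 0.11×19.4 = 130.1
Vm = 26.0 · ln(0.18005) = 26.0 × (-1.7145) = -44.58 mV

-45 mV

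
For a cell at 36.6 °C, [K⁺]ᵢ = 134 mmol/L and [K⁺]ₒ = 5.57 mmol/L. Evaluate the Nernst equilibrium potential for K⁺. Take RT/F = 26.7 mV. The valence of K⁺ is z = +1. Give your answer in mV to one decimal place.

E = (26.7/z) · ln([K⁺]_out/[K⁺]_in) with z = +1.
= (26.7/1) · ln(5.57/134) = 26.70 · ln(0.04157)
= 26.70 · (-3.1804) = -84.92 mV

-84.9 mV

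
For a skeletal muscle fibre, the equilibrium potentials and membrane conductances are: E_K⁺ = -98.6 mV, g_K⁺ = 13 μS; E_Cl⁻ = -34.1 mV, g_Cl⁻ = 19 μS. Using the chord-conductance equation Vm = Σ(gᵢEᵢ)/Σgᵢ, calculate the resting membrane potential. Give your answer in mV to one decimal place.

Σ gᵢEᵢ = 13·(-98.6) + 19·(-34.1) = -1929.70
Σ gᵢ = 13 + 19 = 32
Vm = -1929.70 / 32 = -60.30 mV

-60.3 mV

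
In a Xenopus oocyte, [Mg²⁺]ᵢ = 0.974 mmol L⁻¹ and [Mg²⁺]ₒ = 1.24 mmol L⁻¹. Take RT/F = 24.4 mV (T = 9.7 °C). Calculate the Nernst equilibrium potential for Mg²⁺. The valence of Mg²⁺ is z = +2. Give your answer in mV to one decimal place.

E = (24.4/z) · ln([Mg²⁺]_out/[Mg²⁺]_in) with z = +2.
= (24.4/2) · ln(1.24/0.974) = 12.20 · ln(1.273)
= 12.20 · (0.2415) = 2.95 mV

2.9 mV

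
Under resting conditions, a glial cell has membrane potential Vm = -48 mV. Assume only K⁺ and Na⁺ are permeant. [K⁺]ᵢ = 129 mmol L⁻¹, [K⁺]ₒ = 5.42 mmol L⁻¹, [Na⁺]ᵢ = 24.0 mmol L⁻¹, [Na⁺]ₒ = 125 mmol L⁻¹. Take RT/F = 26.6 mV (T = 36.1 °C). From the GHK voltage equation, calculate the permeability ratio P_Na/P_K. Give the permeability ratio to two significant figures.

Let α = P_Na/P_K. GHK: Vm = 26.6·ln[(Kₒ + α·Naₒ)/(Kᵢ + α·Naᵢ)].
e^(Vm/26.6) = e^(-48.0/26.6) = 0.16455
So 0.16455·(Kᵢ + α·Naᵢ) = Kₒ + α·Naₒ → α = (0.16455·129.0 − 5.42) / (125.0 − 0.16455·24.0)
α = (21.23 − 5.42) / (125.0 − 3.949) = 15.81/121.1 = 0.1306

0.13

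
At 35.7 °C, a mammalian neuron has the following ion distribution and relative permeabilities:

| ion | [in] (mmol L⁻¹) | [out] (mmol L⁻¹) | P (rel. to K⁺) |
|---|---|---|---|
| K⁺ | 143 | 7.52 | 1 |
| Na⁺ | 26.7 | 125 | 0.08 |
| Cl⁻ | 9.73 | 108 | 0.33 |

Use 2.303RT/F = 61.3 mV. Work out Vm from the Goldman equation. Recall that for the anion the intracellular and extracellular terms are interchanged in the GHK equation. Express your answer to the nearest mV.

-58 mV

Vm = 61.3 · log₁₀[(Σ P·[cation]ₒ + Σ P·[anion]ᵢ) / (Σ P·[cation]ᵢ + Σ P·[anion]ₒ)]
Numerator = 1×7.52 + 0.08×125 + 0.33×9.73 = 20.73
Denominator = 1×143 + 0.08×26.7 + 0.33×108 = 180.8
Vm = 61.3 · log₁₀(0.11468) = 61.3 × (-0.9405) = -57.65 mV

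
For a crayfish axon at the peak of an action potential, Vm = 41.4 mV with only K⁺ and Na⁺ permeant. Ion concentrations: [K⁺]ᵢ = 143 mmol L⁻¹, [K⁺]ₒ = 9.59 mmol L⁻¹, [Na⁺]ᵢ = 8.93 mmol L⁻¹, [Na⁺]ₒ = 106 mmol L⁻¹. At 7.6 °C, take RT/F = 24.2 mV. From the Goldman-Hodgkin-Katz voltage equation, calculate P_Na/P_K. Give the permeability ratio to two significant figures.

Let α = P_Na/P_K. GHK: Vm = 24.2·ln[(Kₒ + α·Naₒ)/(Kᵢ + α·Naᵢ)].
e^(Vm/24.2) = e^(41.4/24.2) = 5.5331
So 5.5331·(Kᵢ + α·Naᵢ) = Kₒ + α·Naₒ → α = (5.5331·143.0 − 9.59) / (106.0 − 5.5331·8.93)
α = (791.2 − 9.59) / (106.0 − 49.41) = 781.6/56.59 = 13.81

14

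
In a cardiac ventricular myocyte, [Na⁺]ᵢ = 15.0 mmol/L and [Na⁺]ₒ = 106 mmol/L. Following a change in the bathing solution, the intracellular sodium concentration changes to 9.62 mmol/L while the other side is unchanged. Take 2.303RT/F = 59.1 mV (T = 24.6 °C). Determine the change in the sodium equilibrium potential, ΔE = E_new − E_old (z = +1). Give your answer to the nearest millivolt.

11 mV

E_old = (59.1/1)·log₁₀(106/15.0) = 50.19 mV
E_new = (59.1/1)·log₁₀(106/9.62) = 61.59 mV
ΔE = 61.59 − (50.19) = 11.40 mV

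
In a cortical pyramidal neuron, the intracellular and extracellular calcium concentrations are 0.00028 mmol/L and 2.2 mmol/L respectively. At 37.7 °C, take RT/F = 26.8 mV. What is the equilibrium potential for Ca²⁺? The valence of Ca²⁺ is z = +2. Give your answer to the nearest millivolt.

E = (26.8/z) · ln([Ca²⁺]_out/[Ca²⁺]_in) with z = +2.
= (26.8/2) · ln(2.2/0.00028) = 13.40 · ln(7857)
= 13.40 · (8.9692) = 120.19 mV

120 mV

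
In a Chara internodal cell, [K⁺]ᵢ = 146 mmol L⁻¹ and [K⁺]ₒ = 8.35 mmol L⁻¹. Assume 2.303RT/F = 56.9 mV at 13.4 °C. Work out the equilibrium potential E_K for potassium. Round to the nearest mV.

E = (56.9/z) · log₁₀([K⁺]_out/[K⁺]_in) with z = +1.
= (56.9/1) · log₁₀(8.35/146) = 56.90 · log₁₀(0.05719)
= 56.90 · (-1.2427) = -70.71 mV

-71 mV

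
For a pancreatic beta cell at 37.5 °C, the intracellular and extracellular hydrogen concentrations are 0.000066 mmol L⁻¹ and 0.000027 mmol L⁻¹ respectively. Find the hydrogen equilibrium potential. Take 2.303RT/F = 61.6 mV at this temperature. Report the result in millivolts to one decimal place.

-23.9 mV

E = (61.6/z) · log₁₀([H⁺]_out/[H⁺]_in) with z = +1.
= (61.6/1) · log₁₀(0.000027/0.000066) = 61.60 · log₁₀(0.4091)
= 61.60 · (-0.3882) = -23.91 mV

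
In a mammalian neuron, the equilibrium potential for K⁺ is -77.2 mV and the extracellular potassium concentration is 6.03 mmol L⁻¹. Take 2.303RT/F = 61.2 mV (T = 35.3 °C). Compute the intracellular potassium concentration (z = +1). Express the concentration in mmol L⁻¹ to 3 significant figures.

Nernst: E = (61.2/1) · log₁₀([out]/[in]), so log₁₀([out]/[in]) = -77.2 × 1 / 61.2 = -1.2614.
[out]/[in] = 10^(-1.2614) = 0.05477.
[in] = 6.03 / 0.05477 = 110.1 mmol L⁻¹.

110 mmol L⁻¹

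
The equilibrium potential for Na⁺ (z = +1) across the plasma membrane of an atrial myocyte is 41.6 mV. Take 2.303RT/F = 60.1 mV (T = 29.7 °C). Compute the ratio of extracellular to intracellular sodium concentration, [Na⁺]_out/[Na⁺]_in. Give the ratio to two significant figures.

log₁₀([out]/[in]) = E·z/(60.1) = 41.6 × 1 / 60.1 = 0.6922
[out]/[in] = 10^(0.6922) = 4.922

4.9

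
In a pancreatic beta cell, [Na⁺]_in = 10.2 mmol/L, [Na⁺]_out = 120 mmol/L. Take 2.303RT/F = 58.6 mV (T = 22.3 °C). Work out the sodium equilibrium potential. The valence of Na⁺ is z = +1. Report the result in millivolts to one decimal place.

62.7 mV

E = (58.6/z) · log₁₀([Na⁺]_out/[Na⁺]_in) with z = +1.
= (58.6/1) · log₁₀(120/10.2) = 58.60 · log₁₀(11.76)
= 58.60 · (1.0706) = 62.74 mV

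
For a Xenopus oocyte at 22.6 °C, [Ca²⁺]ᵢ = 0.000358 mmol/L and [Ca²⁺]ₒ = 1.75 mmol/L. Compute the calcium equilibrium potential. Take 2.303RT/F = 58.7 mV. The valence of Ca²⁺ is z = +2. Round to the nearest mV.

E = (58.7/z) · log₁₀([Ca²⁺]_out/[Ca²⁺]_in) with z = +2.
= (58.7/2) · log₁₀(1.75/0.000358) = 29.35 · log₁₀(4888)
= 29.35 · (3.6892) = 108.28 mV

108 mV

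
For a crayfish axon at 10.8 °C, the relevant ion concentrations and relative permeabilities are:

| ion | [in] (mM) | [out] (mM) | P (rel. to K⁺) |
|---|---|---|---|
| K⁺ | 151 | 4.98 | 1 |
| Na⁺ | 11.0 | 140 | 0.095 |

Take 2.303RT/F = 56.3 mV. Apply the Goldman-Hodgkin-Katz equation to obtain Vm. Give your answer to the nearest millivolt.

Vm = 56.3 · log₁₀[(Σ P·[cation]ₒ + Σ P·[anion]ᵢ) / (Σ P·[cation]ᵢ + Σ P·[anion]ₒ)]
Numerator = 1×4.98 + 0.095×140 = 18.28
Denominator = 1×151 + 0.095×11.0 = 152
Vm = 56.3 · log₁₀(0.12023) = 56.3 × (-0.9200) = -51.80 mV

-52 mV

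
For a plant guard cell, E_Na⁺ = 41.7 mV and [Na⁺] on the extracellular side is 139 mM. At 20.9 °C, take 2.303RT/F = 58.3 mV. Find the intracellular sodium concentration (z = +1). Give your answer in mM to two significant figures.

27 mM

Nernst: E = (58.3/1) · log₁₀([out]/[in]), so log₁₀([out]/[in]) = 41.7 × 1 / 58.3 = 0.7153.
[out]/[in] = 10^(0.7153) = 5.191.
[in] = 139 / 5.191 = 26.78 mM.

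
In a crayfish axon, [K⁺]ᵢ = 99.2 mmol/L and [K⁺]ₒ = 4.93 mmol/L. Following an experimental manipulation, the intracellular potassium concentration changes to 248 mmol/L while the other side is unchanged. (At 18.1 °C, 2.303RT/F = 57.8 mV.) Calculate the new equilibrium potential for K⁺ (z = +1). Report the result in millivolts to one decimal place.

-98.4 mV

After the shift: [K⁺]_out = 4.93, [K⁺]_in = 248 mmol/L.
E_new = (57.8/1)·log₁₀(4.93/248) = 57.80 · (-1.7016) = -98.35 mV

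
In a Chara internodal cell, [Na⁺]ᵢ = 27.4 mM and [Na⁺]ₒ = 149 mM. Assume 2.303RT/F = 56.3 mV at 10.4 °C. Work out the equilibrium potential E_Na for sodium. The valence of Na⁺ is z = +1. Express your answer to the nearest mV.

41 mV

E = (56.3/z) · log₁₀([Na⁺]_out/[Na⁺]_in) with z = +1.
= (56.3/1) · log₁₀(149/27.4) = 56.30 · log₁₀(5.438)
= 56.30 · (0.7354) = 41.41 mV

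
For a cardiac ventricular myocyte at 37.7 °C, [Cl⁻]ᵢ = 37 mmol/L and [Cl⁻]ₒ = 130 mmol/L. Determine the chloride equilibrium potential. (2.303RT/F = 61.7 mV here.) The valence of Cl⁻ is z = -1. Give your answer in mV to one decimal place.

-33.7 mV

E = (61.7/z) · log₁₀([Cl⁻]_out/[Cl⁻]_in) with z = -1.
For an anion, dividing by z = -1 reverses the sign.
= (61.7/-1) · log₁₀(130/37) = -61.70 · log₁₀(3.514)
= -61.70 · (0.5457) = -33.67 mV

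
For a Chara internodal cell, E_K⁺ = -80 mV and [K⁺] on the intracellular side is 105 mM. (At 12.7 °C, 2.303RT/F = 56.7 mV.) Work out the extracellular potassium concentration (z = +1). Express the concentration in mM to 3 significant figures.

Nernst: E = (56.7/1) · log₁₀([out]/[in]), so log₁₀([out]/[in]) = -80.0 × 1 / 56.7 = -1.4109.
[out]/[in] = 10^(-1.4109) = 0.03882.
[out] = 0.03882 × 105 = 4.076 mM.

4.08 mM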